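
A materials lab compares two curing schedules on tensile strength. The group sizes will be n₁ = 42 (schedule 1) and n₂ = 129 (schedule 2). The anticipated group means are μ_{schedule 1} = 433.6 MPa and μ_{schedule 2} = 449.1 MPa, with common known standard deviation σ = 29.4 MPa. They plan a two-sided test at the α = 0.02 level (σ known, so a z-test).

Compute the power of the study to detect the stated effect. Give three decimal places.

Power ≈ 0.739

Standardized effect: d = |μ_{schedule 1} − μ_{schedule 2}| / σ = |433.6 − 449.1| / 29.4 = 0.5272
Noncentrality parameter: δ = d / √(1/n₁ + 1/n₂) = 0.5272 / √(1/42 + 1/129) = 2.9676
Critical value for a two-sided test at α = 0.02: z_{α/2} = 2.326.
Power = Φ(δ − 2.326) + Φ(−δ − 2.326) = Φ(0.641) + Φ(-5.294) = 0.7393 + 0.0000 = 0.7393.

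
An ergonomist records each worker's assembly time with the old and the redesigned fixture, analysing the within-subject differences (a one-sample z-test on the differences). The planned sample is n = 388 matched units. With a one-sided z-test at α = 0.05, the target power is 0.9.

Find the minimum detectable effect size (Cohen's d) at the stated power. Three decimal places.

Required noncentrality: δ = z_{0.05} + z_{0.10} = 1.645 + 1.282 = 2.926.
δ = d·√n ⇒ d = δ/√n = 2.926/√388 = 0.1486.

d ≈ 0.149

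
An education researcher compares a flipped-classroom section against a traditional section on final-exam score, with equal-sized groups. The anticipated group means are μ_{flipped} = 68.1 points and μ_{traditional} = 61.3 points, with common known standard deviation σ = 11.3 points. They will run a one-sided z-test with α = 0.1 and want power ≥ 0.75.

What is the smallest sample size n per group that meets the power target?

n = 22 per group

Standardized effect: d = |μ_{flipped} − μ_{traditional}| / σ = |68.1 − 61.3| / 11.3 = 0.6018
For power 0.75 need Φ(δ − z_{0.1}) = 0.75, so δ = z_{0.1} + z_{0.25} = 1.282 + 0.674 = 1.956.
δ = d·√(n/2) ⇒ n = 2(δ/d)² = 2 × (1.956 / 0.6018)² = 21.13.
Rounding up, n = 22 per group.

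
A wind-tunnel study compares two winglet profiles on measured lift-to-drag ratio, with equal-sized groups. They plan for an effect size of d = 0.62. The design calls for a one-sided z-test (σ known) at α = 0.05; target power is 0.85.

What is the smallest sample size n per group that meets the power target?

Set Φ(δ − 1.645) = 0.85; then δ − 1.645 = Φ⁻¹(0.85) = 1.036, giving δ = 2.681.
δ = d·√(n/2) ⇒ n = 2(δ/d)² = 2 × (2.681 / 0.62)² = 37.41.
Rounding up, n = 38 per group.

n = 38 per group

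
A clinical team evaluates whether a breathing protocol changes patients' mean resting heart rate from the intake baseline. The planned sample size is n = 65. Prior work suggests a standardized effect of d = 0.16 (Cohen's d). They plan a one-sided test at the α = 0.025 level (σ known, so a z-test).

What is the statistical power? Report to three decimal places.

Noncentrality parameter: δ = d·√n = 0.16 × √65 = 1.2900
Critical value for a one-sided test at α = 0.025: z_α = 1.960.
Power = Φ(δ − 1.960) = Φ(-0.670) = 0.2514.

Power ≈ 0.251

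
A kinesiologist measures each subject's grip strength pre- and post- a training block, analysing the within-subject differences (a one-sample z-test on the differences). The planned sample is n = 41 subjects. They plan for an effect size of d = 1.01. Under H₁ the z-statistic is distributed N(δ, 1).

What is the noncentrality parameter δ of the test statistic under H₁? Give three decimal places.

The noncentrality parameter scales effect size by the design's sample-size factor: δ = d·√n = 1.01 × √41 = 6.4672

δ ≈ 6.467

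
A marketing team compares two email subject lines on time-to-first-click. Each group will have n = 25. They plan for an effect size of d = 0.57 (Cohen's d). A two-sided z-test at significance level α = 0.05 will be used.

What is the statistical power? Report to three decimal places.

Noncentrality parameter: δ = d·√(n/2) = 0.57 × √(25/2) = 2.0153
Two-sided α = 0.05 → critical value z_{0.025} = 1.960.
Power = Φ(δ − 1.960) + Φ(−δ − 1.960) = Φ(0.055) + Φ(-3.975) = 0.5220 + 0.0000 = 0.5221.

Power ≈ 0.522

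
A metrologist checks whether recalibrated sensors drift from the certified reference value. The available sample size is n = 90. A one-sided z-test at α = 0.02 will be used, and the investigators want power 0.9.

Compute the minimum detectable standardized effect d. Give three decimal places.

Need Φ(δ − 2.054) = 0.9, so δ = 2.054 + 1.282 = 3.335.
δ = d·√n ⇒ d = δ/√n = 3.335/√90 = 0.3516.

d ≈ 0.352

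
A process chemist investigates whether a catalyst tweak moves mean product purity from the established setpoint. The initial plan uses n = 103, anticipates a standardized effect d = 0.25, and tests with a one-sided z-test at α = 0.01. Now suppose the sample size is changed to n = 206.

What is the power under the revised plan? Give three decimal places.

With n = 206: δ = d·√n = 0.25 × √206 = 3.5882. Critical value z_{0.01} = 2.326.
Revised power = P(Z > 2.326 − δ) = Φ(1.262) = 0.8965.

Power ≈ 0.896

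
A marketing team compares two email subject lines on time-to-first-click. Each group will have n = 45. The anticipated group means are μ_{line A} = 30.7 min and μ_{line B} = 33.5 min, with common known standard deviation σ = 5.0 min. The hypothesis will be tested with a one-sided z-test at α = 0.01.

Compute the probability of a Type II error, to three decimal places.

β ≈ 0.371

Standardized effect: d = |μ_{line A} − μ_{line B}| / σ = |30.7 − 33.5| / 5.0 = 0.5600
Noncentrality parameter: δ = d·√(n/2) = 0.5600 × √(45/2) = 2.6563
One-sided α = 0.01 → critical value z_{0.01} = 2.326.
Power = Φ(δ − 2.326) = Φ(0.330) = 0.6293.
Type II error: β = 1 − power = 1 − 0.6293 = 0.3707.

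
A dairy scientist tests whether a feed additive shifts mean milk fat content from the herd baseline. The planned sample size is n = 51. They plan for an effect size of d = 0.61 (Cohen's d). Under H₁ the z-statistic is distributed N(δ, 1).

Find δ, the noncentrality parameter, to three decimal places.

The noncentrality parameter scales effect size by the design's sample-size factor: δ = d·√n = 0.61 × √51 = 4.3563

δ ≈ 4.356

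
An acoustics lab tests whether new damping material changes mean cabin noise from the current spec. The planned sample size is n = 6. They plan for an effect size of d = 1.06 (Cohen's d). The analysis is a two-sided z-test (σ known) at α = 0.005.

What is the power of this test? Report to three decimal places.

Power ≈ 0.417

Noncentrality parameter: δ = d·√n = 1.06 × √6 = 2.5965
Critical value for a two-sided test at α = 0.005: z_{α/2} = 2.807.
Power = Φ(δ − 2.807) + Φ(−δ − 2.807) = Φ(-0.211) + Φ(-5.403) = 0.4166 + 0.0000 = 0.4166.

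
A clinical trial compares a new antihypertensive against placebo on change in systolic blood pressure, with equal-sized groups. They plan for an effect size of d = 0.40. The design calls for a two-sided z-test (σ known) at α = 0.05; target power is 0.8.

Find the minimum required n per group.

For power 0.8 need Φ(δ − z_{0.025}) = 0.8, so δ = z_{0.025} + z_{0.20} = 1.960 + 0.842 = 2.802.
(Ignoring the negligible lower-tail rejection probability gives the usual closed-form inversion.)
δ = d·√(n/2) ⇒ n = 2(δ/d)² = 2 × (2.802 / 0.40)² = 98.11.
Round up to the next whole unit.

n = 99 per group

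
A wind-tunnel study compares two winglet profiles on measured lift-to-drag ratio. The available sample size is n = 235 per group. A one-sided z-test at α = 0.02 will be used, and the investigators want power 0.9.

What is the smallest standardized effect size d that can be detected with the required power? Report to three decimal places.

d ≈ 0.308

Required noncentrality: δ = z_{0.02} + z_{0.10} = 2.054 + 1.282 = 3.335.
δ = d·√(n/2) ⇒ d = δ/√(n/2) = 3.335/√(235/2) = 0.3077.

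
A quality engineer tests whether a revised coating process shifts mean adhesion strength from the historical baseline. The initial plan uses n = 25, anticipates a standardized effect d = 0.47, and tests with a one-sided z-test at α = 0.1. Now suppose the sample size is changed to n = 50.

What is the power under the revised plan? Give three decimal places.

With n = 50: δ = d·√n = 0.47 × √50 = 3.3234. Critical value z_{0.1} = 1.282.
Revised power = P(Z > 1.282 − δ) = Φ(2.042) = 0.9794.

Power ≈ 0.979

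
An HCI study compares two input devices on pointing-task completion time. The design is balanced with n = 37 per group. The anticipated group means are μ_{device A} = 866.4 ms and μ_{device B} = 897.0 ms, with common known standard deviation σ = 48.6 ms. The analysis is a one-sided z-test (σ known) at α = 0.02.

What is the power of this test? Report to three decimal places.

Standardized effect: d = |μ_{device A} − μ_{device B}| / σ = |866.4 − 897.0| / 48.6 = 0.6296
Noncentrality parameter: λ = d·√(n/2) = 0.6296 × √(37/2) = 2.7081
One-sided α = 0.02 → critical value z_{0.02} = 2.054.
Power = P(Z > 2.054 − λ) = Φ(0.654) = 0.7436.

Power ≈ 0.744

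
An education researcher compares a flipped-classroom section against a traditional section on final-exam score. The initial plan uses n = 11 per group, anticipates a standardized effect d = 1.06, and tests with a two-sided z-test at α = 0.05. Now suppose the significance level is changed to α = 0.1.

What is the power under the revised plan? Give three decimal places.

δ = d·√(n/2) = 1.06 × √(11/2) = 2.4859 (unchanged). New critical value: z_{0.05} = 1.645.
Revised power = Φ(δ − 1.645) + Φ(−δ − 1.645) = Φ(0.841) + Φ(-4.131) = 0.7998 + 0.0000 = 0.7999.

Power ≈ 0.800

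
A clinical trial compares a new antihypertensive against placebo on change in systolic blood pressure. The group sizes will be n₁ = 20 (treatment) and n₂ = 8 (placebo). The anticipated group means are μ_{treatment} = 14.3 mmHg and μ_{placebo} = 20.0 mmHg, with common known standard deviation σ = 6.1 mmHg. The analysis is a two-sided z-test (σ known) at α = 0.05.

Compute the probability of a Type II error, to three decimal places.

Standardized effect: d = |μ_{treatment} − μ_{placebo}| / σ = |14.3 − 20.0| / 6.1 = 0.9344
Noncentrality parameter: δ = d / √(1/n₁ + 1/n₂) = 0.9344 / √(1/20 + 1/8) = 2.2337
Critical value for a two-sided test at α = 0.05: z_{α/2} = 1.960.
Power = Φ(δ − 1.960) + Φ(−δ − 1.960) = Φ(0.274) + Φ(-4.194) = 0.6079 + 0.0000 = 0.6079.
Type II error: β = 1 − power = 1 − 0.6079 = 0.3921.

β ≈ 0.392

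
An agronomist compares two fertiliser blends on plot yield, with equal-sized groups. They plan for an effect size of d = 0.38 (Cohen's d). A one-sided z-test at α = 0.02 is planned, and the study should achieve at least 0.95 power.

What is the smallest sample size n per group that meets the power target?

n = 190 per group

Set Φ(δ − 2.054) = 0.95; then δ − 2.054 = Φ⁻¹(0.95) = 1.645, giving δ = 3.699.
δ = d·√(n/2) ⇒ n = 2(δ/d)² = 2 × (3.699 / 0.38)² = 189.47.
Rounding up, n = 190 per group.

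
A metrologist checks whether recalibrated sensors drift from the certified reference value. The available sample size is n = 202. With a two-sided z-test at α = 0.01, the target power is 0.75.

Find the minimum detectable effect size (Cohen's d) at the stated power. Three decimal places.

d ≈ 0.229

Need Φ(δ − 2.576) = 0.75, so δ = 2.576 + 0.674 = 3.250.
(The second rejection-region term Φ(−δ − z_{α/2}) is negligible and dropped.)
δ = d·√n ⇒ d = δ/√n = 3.250/√202 = 0.2287.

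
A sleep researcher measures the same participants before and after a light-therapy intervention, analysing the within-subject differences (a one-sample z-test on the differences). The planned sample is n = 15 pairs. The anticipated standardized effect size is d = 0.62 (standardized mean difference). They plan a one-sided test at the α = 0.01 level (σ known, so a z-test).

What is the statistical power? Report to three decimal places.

Noncentrality parameter: λ = d·√n = 0.62 × √15 = 2.4012
Critical value for a one-sided test at α = 0.01: z_α = 2.326.
Power = P(Z > 2.326 − λ) = Φ(0.075) = 0.5299.

Power ≈ 0.530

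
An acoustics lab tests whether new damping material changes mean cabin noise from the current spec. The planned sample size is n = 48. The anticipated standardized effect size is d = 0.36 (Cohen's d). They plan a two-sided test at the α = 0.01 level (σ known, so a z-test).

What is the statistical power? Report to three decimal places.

Power ≈ 0.467

Noncentrality parameter: λ = d·√n = 0.36 × √48 = 2.4942
Critical value for a two-sided test at α = 0.01: z_{α/2} = 2.576.
Power = Φ(λ − 2.576) + Φ(−λ − 2.576) = Φ(-0.082) + Φ(-5.070) = 0.4675 + 0.0000 = 0.4675.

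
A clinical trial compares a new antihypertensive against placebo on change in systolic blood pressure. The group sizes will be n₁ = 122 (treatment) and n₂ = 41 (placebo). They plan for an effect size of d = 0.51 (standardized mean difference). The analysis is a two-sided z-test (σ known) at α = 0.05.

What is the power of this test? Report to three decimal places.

Power ≈ 0.807

Noncentrality parameter: δ = d / √(1/n₁ + 1/n₂) = 0.51 / √(1/122 + 1/41) = 2.8252
Critical value for a two-sided test at α = 0.05: z_{α/2} = 1.960.
Power = Φ(δ − 1.960) + Φ(−δ − 1.960) = Φ(0.865) + Φ(-4.785) = 0.8065 + 0.0000 = 0.8065.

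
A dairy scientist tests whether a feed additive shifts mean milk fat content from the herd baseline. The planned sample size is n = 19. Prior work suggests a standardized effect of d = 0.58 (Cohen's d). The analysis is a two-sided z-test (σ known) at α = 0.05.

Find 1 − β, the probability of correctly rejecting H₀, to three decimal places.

Noncentrality parameter: δ = d·√n = 0.58 × √19 = 2.5282
Critical value for a two-sided test at α = 0.05: z_{α/2} = 1.960.
Power = Φ(δ − 1.960) + Φ(−δ − 1.960) = Φ(0.568) + Φ(-4.488) = 0.7150 + 0.0000 = 0.7151.

Power ≈ 0.715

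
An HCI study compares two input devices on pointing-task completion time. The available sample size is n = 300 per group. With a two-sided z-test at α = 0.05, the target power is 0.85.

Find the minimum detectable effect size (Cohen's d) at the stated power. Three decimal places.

d ≈ 0.245

Required noncentrality: δ = z_{0.025} + z_{0.15} = 1.960 + 1.036 = 2.996.
(The second rejection-region term Φ(−δ − z_{α/2}) is negligible and dropped.)
δ = d·√(n/2) ⇒ d = δ/√(n/2) = 2.996/√(300/2) = 0.2447.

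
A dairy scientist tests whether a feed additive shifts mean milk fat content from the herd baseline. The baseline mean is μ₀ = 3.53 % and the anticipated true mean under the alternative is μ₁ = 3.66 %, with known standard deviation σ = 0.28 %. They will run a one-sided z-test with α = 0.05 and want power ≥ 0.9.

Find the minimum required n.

Standardized effect: d = |μ₁ − μ₀| / σ = |3.66 − 3.53| / 0.28 = 0.4643
Set Φ(δ − 1.645) = 0.9; then δ − 1.645 = Φ⁻¹(0.9) = 1.282, giving δ = 2.926.
δ = d·√n ⇒ n = (δ/d)² = (2.926 / 0.4643)² = 39.73.
Rounding up, n = 40.

n = 40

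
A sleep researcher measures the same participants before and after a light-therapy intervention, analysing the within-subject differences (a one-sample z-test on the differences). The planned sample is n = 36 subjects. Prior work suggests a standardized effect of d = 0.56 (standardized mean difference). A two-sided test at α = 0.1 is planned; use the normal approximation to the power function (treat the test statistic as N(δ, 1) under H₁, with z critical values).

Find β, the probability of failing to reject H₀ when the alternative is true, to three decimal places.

β ≈ 0.043

Noncentrality parameter: δ = d·√n = 0.56 × √36 = 3.3600
Two-sided α = 0.1 → critical value z_{0.05} = 1.645.
Power = Φ(δ − 1.645) + Φ(−δ − 1.645) = Φ(1.715) + Φ(-5.005) = 0.9568 + 0.0000 = 0.9568.
Type II error: β = 1 − power = 1 − 0.9568 = 0.0432.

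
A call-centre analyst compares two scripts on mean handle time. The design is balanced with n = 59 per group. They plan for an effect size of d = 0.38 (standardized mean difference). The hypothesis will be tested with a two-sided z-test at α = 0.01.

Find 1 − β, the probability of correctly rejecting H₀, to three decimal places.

Power ≈ 0.304

Noncentrality parameter: δ = d·√(n/2) = 0.38 × √(59/2) = 2.0639
Critical value for a two-sided test at α = 0.01: z_{α/2} = 2.576.
Power = Φ(δ − 2.576) + Φ(−δ − 2.576) = Φ(-0.512) + Φ(-4.640) = 0.3044 + 0.0000 = 0.3044.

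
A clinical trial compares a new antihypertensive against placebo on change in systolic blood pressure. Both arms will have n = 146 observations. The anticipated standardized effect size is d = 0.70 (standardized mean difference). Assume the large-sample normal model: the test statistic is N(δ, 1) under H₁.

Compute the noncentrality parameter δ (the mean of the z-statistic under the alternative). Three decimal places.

The noncentrality parameter scales effect size by the design's sample-size factor: δ = d·√(n/2) = 0.70 × √(146/2) = 5.9808

δ ≈ 5.981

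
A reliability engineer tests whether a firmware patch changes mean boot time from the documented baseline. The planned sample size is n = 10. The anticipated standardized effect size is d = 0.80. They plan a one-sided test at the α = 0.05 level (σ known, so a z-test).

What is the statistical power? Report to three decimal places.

Power ≈ 0.812

Noncentrality parameter: δ = d·√n = 0.80 × √10 = 2.5298
Critical value for a one-sided test at α = 0.05: z_α = 1.645.
Power = P(Z > 1.645 − δ) = Φ(0.885) = 0.8119.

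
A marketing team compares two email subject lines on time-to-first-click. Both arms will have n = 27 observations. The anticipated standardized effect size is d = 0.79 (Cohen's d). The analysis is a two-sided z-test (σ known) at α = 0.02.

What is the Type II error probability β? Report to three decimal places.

β ≈ 0.282

Noncentrality parameter: δ = d·√(n/2) = 0.79 × √(27/2) = 2.9026
Two-sided α = 0.02 → critical value z_{0.01} = 2.326.
Power = Φ(δ − 2.326) + Φ(−δ − 2.326) = Φ(0.576) + Φ(-5.229) = 0.7178 + 0.0000 = 0.7178.
Type II error: β = 1 − power = 1 − 0.7178 = 0.2822.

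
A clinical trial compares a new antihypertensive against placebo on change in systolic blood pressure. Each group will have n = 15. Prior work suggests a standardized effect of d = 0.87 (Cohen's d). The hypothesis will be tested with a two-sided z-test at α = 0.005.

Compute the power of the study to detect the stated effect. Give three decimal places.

Noncentrality parameter: δ = d·√(n/2) = 0.87 × √(15/2) = 2.3826
Critical value for a two-sided test at α = 0.005: z_{α/2} = 2.807.
Power = Φ(δ − 2.807) + Φ(−δ − 2.807) = Φ(-0.424) + Φ(-5.190) = 0.3356 + 0.0000 = 0.3356.

Power ≈ 0.336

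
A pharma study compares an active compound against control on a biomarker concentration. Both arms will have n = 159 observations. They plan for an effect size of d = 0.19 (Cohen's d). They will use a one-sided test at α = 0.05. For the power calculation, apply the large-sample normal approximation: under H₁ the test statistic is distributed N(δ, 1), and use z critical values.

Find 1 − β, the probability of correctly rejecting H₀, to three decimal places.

Power ≈ 0.520

Noncentrality parameter: δ = d·√(n/2) = 0.19 × √(159/2) = 1.6941
One-sided α = 0.05 → critical value z_{0.05} = 1.645.
Power = P(Z > 1.645 − δ) = Φ(0.049) = 0.5196.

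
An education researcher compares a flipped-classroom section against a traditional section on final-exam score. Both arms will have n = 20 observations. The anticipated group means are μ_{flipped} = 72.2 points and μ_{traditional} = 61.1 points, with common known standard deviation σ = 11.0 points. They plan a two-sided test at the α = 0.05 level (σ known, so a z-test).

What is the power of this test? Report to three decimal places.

Power ≈ 0.891

Standardized effect: d = |μ_{flipped} − μ_{traditional}| / σ = |72.2 − 61.1| / 11.0 = 1.0091
Noncentrality parameter: λ = d·√(n/2) = 1.0091 × √(20/2) = 3.1910
Critical value for a two-sided test at α = 0.05: z_{α/2} = 1.960.
Power = Φ(λ − 1.960) + Φ(−λ − 1.960) = Φ(1.231) + Φ(-5.151) = 0.8909 + 0.0000 = 0.8909.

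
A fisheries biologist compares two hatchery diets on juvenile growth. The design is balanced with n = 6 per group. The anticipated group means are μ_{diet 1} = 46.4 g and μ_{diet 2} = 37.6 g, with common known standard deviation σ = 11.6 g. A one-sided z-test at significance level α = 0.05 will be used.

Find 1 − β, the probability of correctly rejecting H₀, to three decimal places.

Power ≈ 0.370

Standardized effect: d = |μ_{diet 1} − μ_{diet 2}| / σ = |46.4 − 37.6| / 11.6 = 0.7586
Noncentrality parameter: δ = d·√(n/2) = 0.7586 × √(6/2) = 1.3140
One-sided α = 0.05 → critical value z_{0.05} = 1.645.
Power = P(Z > 1.645 − δ) = Φ(-0.331) = 0.3704.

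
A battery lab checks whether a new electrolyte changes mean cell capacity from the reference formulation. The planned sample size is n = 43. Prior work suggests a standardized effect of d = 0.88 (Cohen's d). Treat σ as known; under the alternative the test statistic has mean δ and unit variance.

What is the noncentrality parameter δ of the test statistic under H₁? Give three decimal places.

δ = d·√n = 0.88 × √43 = 5.7705

δ ≈ 5.771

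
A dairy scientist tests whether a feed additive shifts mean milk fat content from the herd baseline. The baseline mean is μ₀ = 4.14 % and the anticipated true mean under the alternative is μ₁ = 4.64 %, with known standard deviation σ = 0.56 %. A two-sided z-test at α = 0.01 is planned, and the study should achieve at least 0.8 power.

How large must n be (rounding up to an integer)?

Standardized effect: d = |μ₁ − μ₀| / σ = |4.64 − 4.14| / 0.56 = 0.8929
For power 0.8 need Φ(δ − z_{0.005}) = 0.8, so δ = z_{0.005} + z_{0.20} = 2.576 + 0.842 = 3.417.
(Ignoring the negligible lower-tail rejection probability gives the usual closed-form inversion.)
δ = d·√n ⇒ n = (δ/d)² = (3.417 / 0.8929)² = 14.65.
Rounding up, n = 15.

n = 15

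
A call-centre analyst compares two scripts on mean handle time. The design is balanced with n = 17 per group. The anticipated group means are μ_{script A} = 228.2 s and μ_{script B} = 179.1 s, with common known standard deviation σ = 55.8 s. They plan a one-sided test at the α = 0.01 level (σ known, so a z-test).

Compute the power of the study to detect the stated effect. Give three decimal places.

Standardized effect: d = |μ_{script A} − μ_{script B}| / σ = |228.2 − 179.1| / 55.8 = 0.8799
Noncentrality parameter: δ = d·√(n/2) = 0.8799 × √(17/2) = 2.5654
Critical value for a one-sided test at α = 0.01: z_α = 2.326.
Power = P(Z > 2.326 − δ) = Φ(0.239) = 0.5945.

Power ≈ 0.594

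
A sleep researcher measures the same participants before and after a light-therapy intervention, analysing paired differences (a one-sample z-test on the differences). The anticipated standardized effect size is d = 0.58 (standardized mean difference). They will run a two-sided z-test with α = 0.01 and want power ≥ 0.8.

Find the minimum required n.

n = 35

For power 0.8 need Φ(δ − z_{0.005}) = 0.8, so δ = z_{0.005} + z_{0.20} = 2.576 + 0.842 = 3.417.
(For δ > 0 the lower-tail rejection region contributes negligibly to power, so the one-term inversion is standard.)
δ = d·√n ⇒ n = (δ/d)² = (3.417 / 0.58)² = 34.72.
Rounding up, n = 35.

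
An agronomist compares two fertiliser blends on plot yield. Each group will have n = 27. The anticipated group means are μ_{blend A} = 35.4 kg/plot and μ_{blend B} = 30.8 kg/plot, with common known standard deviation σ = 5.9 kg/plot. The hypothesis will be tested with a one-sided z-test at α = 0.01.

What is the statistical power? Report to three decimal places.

Power ≈ 0.705

Standardized effect: d = |μ_{blend A} − μ_{blend B}| / σ = |35.4 − 30.8| / 5.9 = 0.7797
Noncentrality parameter: δ = d·√(n/2) = 0.7797 × √(27/2) = 2.8647
Critical value for a one-sided test at α = 0.01: z_α = 2.326.
Power = Φ(δ − 2.326) = Φ(0.538) = 0.7048.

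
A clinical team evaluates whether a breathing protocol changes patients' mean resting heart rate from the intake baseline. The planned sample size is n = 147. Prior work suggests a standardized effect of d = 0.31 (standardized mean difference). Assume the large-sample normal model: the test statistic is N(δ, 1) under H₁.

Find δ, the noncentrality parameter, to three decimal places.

δ = d·√n = 0.31 × √147 = 3.7586

δ ≈ 3.759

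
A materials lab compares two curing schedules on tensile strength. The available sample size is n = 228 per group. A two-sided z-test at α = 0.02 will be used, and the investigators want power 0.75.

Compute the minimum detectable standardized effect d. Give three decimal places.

Required noncentrality: δ = z_{0.01} + z_{0.25} = 2.326 + 0.674 = 3.001.
(Lower-tail contribution to power is negligible for δ > 0.)
δ = d·√(n/2) ⇒ d = δ/√(n/2) = 3.001/√(228/2) = 0.2811.

d ≈ 0.281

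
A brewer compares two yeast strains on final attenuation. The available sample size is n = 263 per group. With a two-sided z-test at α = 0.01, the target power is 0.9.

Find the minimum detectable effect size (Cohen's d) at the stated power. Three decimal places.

Required noncentrality: δ = z_{0.005} + z_{0.10} = 2.576 + 1.282 = 3.857.
(The second rejection-region term Φ(−δ − z_{α/2}) is negligible and dropped.)
δ = d·√(n/2) ⇒ d = δ/√(n/2) = 3.857/√(263/2) = 0.3364.

d ≈ 0.336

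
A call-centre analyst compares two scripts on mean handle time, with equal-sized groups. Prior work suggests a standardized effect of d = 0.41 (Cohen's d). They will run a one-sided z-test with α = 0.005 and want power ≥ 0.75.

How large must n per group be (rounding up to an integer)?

For power 0.75 need Φ(δ − z_{0.005}) = 0.75, so δ = z_{0.005} + z_{0.25} = 2.576 + 0.674 = 3.250.
δ = d·√(n/2) ⇒ n = 2(δ/d)² = 2 × (3.250 / 0.41)² = 125.69.
Round up to the next whole unit.

n = 126 per group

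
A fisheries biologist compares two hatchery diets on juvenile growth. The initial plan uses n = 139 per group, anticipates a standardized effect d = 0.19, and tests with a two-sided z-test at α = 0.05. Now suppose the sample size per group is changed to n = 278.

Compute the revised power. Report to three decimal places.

Power ≈ 0.610

With n = 278 per group: δ = d·√(n/2) = 0.19 × √(278/2) = 2.2401. Critical value z_{0.025} = 1.960.
Revised power = Φ(δ − 1.960) + Φ(−δ − 1.960) = Φ(0.280) + Φ(-4.200) = 0.6103 + 0.0000 = 0.6103.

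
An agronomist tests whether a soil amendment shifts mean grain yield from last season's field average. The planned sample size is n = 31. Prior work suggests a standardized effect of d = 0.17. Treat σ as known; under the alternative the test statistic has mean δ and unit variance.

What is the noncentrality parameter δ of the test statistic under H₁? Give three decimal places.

The noncentrality parameter scales effect size by the design's sample-size factor: δ = d·√n = 0.17 × √31 = 0.9465

δ ≈ 0.947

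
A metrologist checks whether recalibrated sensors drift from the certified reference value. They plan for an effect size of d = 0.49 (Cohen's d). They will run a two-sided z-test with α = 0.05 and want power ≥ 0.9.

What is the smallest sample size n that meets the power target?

For power 0.9 need Φ(δ − z_{0.025}) = 0.9, so δ = z_{0.025} + z_{0.10} = 1.960 + 1.282 = 3.242.
(The Φ(−δ − z_{α/2}) term is vanishingly small for δ > 0 and is dropped in the standard sample-size formula.)
δ = d·√n ⇒ n = (δ/d)² = (3.242 / 0.49)² = 43.76.
Round up to the next whole unit.

n = 44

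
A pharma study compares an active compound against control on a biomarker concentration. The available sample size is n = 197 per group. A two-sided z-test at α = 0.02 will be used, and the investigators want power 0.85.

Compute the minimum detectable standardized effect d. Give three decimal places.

Required noncentrality: δ = z_{0.01} + z_{0.15} = 2.326 + 1.036 = 3.363.
(The second rejection-region term Φ(−δ − z_{α/2}) is negligible and dropped.)
δ = d·√(n/2) ⇒ d = δ/√(n/2) = 3.363/√(197/2) = 0.3388.

d ≈ 0.339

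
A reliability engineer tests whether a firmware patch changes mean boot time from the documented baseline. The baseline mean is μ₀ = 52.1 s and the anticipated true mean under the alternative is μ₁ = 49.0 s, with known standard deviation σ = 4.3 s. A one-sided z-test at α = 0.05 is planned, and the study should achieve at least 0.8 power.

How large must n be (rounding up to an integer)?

n = 12

Standardized effect: d = |μ₁ − μ₀| / σ = |49.0 − 52.1| / 4.3 = 0.7209
For power 0.8 need Φ(δ − z_{0.05}) = 0.8, so δ = z_{0.05} + z_{0.20} = 1.645 + 0.842 = 2.486.
δ = d·√n ⇒ n = (δ/d)² = (2.486 / 0.7209)² = 11.90.
Rounding up, n = 12.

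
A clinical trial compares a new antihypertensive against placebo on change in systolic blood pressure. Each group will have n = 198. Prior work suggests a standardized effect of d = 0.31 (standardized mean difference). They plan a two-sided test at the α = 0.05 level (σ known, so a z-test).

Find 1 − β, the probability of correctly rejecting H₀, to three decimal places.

Power ≈ 0.870

Noncentrality parameter: δ = d·√(n/2) = 0.31 × √(198/2) = 3.0845
Critical value for a two-sided test at α = 0.05: z_{α/2} = 1.960.
Power = Φ(δ − 1.960) + Φ(−δ − 1.960) = Φ(1.124) + Φ(-5.044) = 0.8696 + 0.0000 = 0.8696.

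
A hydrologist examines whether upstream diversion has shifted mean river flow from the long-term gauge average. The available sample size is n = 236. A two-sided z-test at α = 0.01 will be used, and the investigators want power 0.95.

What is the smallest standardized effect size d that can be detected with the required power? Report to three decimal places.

d ≈ 0.275

Need Φ(δ − 2.576) = 0.95, so δ = 2.576 + 1.645 = 4.221.
(Lower-tail contribution to power is negligible for δ > 0.)
δ = d·√n ⇒ d = δ/√n = 4.221/√236 = 0.2747.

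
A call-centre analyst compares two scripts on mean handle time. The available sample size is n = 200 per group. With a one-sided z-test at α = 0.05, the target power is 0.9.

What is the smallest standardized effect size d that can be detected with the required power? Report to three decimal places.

d ≈ 0.293

Required noncentrality: δ = z_{0.05} + z_{0.10} = 1.645 + 1.282 = 2.926.
δ = d·√(n/2) ⇒ d = δ/√(n/2) = 2.926/√(200/2) = 0.2926.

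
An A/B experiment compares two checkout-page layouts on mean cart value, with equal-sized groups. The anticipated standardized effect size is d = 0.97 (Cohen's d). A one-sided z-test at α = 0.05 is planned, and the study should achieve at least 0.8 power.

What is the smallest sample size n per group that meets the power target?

For power 0.8 need Φ(δ − z_{0.05}) = 0.8, so δ = z_{0.05} + z_{0.20} = 1.645 + 0.842 = 2.486.
δ = d·√(n/2) ⇒ n = 2(δ/d)² = 2 × (2.486 / 0.97)² = 13.14.
Round up to the next whole unit.

n = 14 per group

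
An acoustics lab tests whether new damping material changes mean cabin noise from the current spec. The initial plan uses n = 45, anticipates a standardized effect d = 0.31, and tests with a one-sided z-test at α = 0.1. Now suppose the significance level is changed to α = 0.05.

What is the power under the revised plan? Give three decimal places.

Power ≈ 0.668

δ = d·√n = 0.31 × √45 = 2.0795 (unchanged). New critical value: z_{0.05} = 1.645.
Revised power = P(Z > 1.645 − δ) = Φ(0.435) = 0.6681.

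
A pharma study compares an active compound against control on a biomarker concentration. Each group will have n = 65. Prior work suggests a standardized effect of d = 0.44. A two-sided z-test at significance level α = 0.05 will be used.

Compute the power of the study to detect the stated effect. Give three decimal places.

Noncentrality parameter: λ = d·√(n/2) = 0.44 × √(65/2) = 2.5084
Two-sided α = 0.05 → critical value z_{0.025} = 1.960.
Power = Φ(λ − 1.960) + Φ(−λ − 1.960) = Φ(0.548) + Φ(-4.468) = 0.7083 + 0.0000 = 0.7083.

Power ≈ 0.708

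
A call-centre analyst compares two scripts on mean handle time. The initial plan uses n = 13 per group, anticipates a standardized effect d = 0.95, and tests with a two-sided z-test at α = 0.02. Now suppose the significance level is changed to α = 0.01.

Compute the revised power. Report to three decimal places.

δ = d·√(n/2) = 0.95 × √(13/2) = 2.4220 (unchanged). New critical value: z_{0.005} = 2.576.
Revised power = Φ(δ − 2.576) + Φ(−δ − 2.576) = Φ(-0.154) + Φ(-4.998) = 0.4389 + 0.0000 = 0.4389.

Power ≈ 0.439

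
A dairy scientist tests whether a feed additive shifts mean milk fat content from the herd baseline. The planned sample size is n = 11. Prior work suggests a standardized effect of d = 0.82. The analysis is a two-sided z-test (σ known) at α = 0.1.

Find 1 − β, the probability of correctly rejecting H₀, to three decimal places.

Noncentrality parameter: δ = d·√n = 0.82 × √11 = 2.7196
Two-sided α = 0.1 → critical value z_{0.05} = 1.645.
Power = Φ(δ − 1.645) + Φ(−δ − 1.645) = Φ(1.075) + Φ(-4.364) = 0.8588 + 0.0000 = 0.8588.

Power ≈ 0.859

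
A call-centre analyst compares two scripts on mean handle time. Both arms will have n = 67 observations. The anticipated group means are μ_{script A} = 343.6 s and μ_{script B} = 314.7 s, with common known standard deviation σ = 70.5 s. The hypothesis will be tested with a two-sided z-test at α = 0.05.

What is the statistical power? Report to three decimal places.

Power ≈ 0.660

Standardized effect: d = |μ_{script A} − μ_{script B}| / σ = |343.6 − 314.7| / 70.5 = 0.4099
Noncentrality parameter: δ = d·√(n/2) = 0.4099 × √(67/2) = 2.3726
Critical value for a two-sided test at α = 0.05: z_{α/2} = 1.960.
Power = Φ(δ − 1.960) + Φ(−δ − 1.960) = Φ(0.413) + Φ(-4.333) = 0.6601 + 0.0000 = 0.6601.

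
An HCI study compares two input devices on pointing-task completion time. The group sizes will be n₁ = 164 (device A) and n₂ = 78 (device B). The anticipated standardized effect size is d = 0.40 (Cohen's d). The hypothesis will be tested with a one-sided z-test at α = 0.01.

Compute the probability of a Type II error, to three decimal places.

Noncentrality parameter: δ = d / √(1/n₁ + 1/n₂) = 0.40 / √(1/164 + 1/78) = 2.9082
Critical value for a one-sided test at α = 0.01: z_α = 2.326.
Power = Φ(δ − 2.326) = Φ(0.582) = 0.7197.
Type II error: β = 1 − power = 1 − 0.7197 = 0.2803.

β ≈ 0.280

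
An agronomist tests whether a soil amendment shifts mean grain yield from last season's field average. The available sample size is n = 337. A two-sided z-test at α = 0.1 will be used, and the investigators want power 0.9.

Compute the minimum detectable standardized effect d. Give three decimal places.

d ≈ 0.159

Required noncentrality: δ = z_{0.05} + z_{0.10} = 1.645 + 1.282 = 2.926.
(Lower-tail contribution to power is negligible for δ > 0.)
δ = d·√n ⇒ d = δ/√n = 2.926/√337 = 0.1594.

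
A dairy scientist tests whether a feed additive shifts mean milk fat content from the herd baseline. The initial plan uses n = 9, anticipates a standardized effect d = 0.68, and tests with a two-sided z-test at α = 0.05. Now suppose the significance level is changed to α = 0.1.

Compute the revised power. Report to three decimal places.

δ = d·√n = 0.68 × √9 = 2.0400 (unchanged). New critical value: z_{0.05} = 1.645.
Revised power = Φ(δ − 1.645) + Φ(−δ − 1.645) = Φ(0.395) + Φ(-3.685) = 0.6536 + 0.0001 = 0.6537.

Power ≈ 0.654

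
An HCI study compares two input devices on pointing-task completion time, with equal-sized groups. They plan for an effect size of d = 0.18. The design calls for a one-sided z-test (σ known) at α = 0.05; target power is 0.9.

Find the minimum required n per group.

For power 0.9 need Φ(δ − z_{0.05}) = 0.9, so δ = z_{0.05} + z_{0.10} = 1.645 + 1.282 = 2.926.
δ = d·√(n/2) ⇒ n = 2(δ/d)² = 2 × (2.926 / 0.18)² = 528.63.
Round up to the next whole unit.

n = 529 per group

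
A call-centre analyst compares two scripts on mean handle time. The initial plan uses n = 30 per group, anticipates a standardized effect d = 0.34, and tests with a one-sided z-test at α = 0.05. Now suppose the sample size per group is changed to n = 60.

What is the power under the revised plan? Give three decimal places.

With n = 60 per group: δ = d·√(n/2) = 0.34 × √(60/2) = 1.8623. Critical value z_{0.05} = 1.645.
Revised power = P(Z > 1.645 − δ) = Φ(0.217) = 0.5861.

Power ≈ 0.586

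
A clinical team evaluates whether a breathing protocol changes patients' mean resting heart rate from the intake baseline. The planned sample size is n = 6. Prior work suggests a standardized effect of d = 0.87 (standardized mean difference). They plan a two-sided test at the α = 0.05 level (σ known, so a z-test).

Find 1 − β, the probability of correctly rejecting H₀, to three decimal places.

Power ≈ 0.568

Noncentrality parameter: δ = d·√n = 0.87 × √6 = 2.1311
Critical value for a two-sided test at α = 0.05: z_{α/2} = 1.960.
Power = Φ(δ − 1.960) + Φ(−δ − 1.960) = Φ(0.171) + Φ(-4.091) = 0.5679 + 0.0000 = 0.5679.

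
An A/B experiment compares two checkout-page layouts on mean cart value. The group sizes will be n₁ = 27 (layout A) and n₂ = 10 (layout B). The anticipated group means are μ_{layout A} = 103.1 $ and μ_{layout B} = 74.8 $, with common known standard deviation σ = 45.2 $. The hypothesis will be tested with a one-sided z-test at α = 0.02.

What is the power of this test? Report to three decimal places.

Power ≈ 0.359

Standardized effect: d = |μ_{layout A} − μ_{layout B}| / σ = |103.1 − 74.8| / 45.2 = 0.6261
Noncentrality parameter: δ = d / √(1/n₁ + 1/n₂) = 0.6261 / √(1/27 + 1/10) = 1.6913
One-sided α = 0.02 → critical value z_{0.02} = 2.054.
Power = Φ(δ − 2.054) = Φ(-0.362) = 0.3585.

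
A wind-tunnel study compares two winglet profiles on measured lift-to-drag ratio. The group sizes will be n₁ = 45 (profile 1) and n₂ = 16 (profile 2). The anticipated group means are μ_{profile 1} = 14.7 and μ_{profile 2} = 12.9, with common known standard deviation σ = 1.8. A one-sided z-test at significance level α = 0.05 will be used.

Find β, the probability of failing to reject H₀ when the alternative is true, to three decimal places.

β ≈ 0.037

Standardized effect: d = |μ_{profile 1} − μ_{profile 2}| / σ = |14.7 − 12.9| / 1.8 = 1.0000
Noncentrality parameter: δ = d / √(1/n₁ + 1/n₂) = 1.0000 / √(1/45 + 1/16) = 3.4356
Critical value for a one-sided test at α = 0.05: z_α = 1.645.
Power = Φ(δ − 1.645) = Φ(1.791) = 0.9633.
Type II error: β = 1 − power = 1 − 0.9633 = 0.0367.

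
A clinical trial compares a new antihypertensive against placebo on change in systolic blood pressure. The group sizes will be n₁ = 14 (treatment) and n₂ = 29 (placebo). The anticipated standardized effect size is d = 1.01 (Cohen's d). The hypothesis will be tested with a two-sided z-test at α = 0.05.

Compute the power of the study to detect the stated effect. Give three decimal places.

Power ≈ 0.874

Noncentrality parameter: δ = d / √(1/n₁ + 1/n₂) = 1.01 / √(1/14 + 1/29) = 3.1035
Two-sided α = 0.05 → critical value z_{0.025} = 1.960.
Power = Φ(δ − 1.960) + Φ(−δ − 1.960) = Φ(1.144) + Φ(-5.063) = 0.8736 + 0.0000 = 0.8736.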